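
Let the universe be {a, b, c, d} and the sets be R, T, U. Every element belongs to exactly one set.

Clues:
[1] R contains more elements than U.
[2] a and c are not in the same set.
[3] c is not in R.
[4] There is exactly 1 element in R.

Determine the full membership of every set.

R = {a}; T = {b, c, d}; U = {}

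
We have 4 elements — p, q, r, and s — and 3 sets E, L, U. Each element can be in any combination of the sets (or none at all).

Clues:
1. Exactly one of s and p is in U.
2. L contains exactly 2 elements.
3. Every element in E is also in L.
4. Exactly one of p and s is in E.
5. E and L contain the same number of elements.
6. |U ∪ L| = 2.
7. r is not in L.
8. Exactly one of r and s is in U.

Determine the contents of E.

E = {q, s}

From (7): r ∉ L.
(3) contrapositive: r ∉ E.
Suppose p ∈ E: no assignment then satisfies all the clues, so p ∉ E.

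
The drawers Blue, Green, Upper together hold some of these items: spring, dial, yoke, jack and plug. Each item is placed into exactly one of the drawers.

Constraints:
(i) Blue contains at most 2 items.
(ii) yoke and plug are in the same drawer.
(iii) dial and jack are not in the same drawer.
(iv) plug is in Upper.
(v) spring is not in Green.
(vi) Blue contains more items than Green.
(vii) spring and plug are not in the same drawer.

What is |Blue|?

From (iv): plug ∈ Upper.
From (v): spring ∉ Green.
(ii): yoke matches plug: yoke ∉ Blue.
(ii): yoke matches plug: yoke ∉ Green.
(ii): yoke matches plug: yoke ∈ Upper.
(vii): spring ∉ Upper.
Only one drawer left: spring ∈ Blue.

2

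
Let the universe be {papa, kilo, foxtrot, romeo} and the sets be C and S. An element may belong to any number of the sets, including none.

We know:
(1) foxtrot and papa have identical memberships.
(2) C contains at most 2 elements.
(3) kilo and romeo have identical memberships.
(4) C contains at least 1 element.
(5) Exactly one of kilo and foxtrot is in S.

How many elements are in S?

2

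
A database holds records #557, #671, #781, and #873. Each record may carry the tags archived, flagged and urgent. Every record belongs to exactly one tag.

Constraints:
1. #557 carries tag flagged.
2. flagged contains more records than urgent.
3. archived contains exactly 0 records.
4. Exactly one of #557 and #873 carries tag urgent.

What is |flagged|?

3

From (1): #557 ∈ flagged.
(3): archived already has 0, so the rest are out.
(4) (exactly one): #873 ∈ urgent.
Suppose #671 ∉ flagged: no assignment then satisfies all the clues, so #671 ∈ flagged.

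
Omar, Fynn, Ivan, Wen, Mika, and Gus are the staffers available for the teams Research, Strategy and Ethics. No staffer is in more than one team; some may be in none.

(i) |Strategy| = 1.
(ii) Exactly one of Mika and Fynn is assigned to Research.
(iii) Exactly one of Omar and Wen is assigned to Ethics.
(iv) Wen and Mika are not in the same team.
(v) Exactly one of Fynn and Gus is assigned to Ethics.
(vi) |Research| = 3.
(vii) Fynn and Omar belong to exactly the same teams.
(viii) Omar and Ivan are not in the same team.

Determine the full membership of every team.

Research = {Gus, Ivan, Mika}; Strategy = {Wen}; Ethics = {Fynn, Omar}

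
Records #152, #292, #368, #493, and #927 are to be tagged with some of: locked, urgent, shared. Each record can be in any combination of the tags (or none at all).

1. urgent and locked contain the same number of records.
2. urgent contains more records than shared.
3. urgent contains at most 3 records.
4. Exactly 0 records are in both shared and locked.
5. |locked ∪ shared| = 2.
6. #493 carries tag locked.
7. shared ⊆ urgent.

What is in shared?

shared = {}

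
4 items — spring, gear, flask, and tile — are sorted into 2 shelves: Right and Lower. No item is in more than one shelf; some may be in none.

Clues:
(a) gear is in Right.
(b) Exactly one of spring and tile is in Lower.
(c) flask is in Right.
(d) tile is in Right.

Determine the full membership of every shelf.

From (a): gear ∈ Right.
From (c): flask ∈ Right.
From (d): tile ∈ Right.
(b) (exactly one): spring ∈ Lower.

Right = {flask, gear, tile}; Lower = {spring}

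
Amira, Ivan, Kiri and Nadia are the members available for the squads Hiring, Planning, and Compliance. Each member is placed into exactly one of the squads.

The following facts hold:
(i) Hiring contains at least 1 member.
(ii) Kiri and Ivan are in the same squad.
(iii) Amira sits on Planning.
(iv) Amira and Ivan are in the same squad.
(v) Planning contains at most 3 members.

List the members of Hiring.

Hiring = {Nadia}

From (iii): Amira ∈ Planning.
(iv): Ivan matches Amira: Ivan ∉ Hiring.
(iv): Ivan matches Amira: Ivan ∈ Planning.
(ii): Kiri matches Ivan: Kiri ∉ Hiring.
(ii): Kiri matches Ivan: Kiri ∈ Planning.
(v): Planning already has 3, so the rest are out.
(i): only 1 candidates remain for Hiring, so all are in.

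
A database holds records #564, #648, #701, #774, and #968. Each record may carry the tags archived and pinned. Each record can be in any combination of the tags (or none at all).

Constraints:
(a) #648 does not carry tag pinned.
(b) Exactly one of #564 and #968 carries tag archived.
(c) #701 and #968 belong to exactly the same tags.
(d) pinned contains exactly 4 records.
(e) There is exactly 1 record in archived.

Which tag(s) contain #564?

From (a): #648 ∉ pinned.
(d): only 4 candidates remain for pinned, so all are in.
Suppose #564 ∉ archived: no assignment then satisfies all the clues, so #564 ∈ archived.

#564: archived, pinned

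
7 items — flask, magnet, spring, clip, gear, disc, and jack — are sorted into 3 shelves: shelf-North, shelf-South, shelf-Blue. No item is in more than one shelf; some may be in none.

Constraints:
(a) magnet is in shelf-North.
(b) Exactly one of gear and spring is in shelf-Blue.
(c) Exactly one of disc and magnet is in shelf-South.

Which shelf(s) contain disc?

From (a): magnet ∈ shelf-North.
(c) (exactly one): disc ∈ shelf-South.

disc: shelf-South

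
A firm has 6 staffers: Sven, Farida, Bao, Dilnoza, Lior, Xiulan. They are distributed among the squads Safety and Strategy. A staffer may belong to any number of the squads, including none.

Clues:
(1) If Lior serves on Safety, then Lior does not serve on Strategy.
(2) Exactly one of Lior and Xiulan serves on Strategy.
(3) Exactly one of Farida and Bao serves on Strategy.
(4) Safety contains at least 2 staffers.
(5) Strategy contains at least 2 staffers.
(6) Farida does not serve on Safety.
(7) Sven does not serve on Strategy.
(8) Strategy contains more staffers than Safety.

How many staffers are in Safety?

2

From (6): Farida ∉ Safety.
From (7): Sven ∉ Strategy.
Suppose Dilnoza ∉ Strategy: no assignment then satisfies all the clues, so Dilnoza ∈ Strategy.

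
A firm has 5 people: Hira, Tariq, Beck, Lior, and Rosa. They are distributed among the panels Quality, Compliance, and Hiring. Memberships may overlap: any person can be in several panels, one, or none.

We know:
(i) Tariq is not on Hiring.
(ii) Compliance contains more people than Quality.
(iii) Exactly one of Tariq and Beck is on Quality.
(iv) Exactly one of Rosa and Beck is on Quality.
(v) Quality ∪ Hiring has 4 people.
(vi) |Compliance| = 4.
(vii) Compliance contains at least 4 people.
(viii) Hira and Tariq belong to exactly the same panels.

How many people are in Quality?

3

From (i): Tariq ∉ Hiring.
(viii): Hira matches Tariq: Hira ∉ Hiring.
Suppose Hira ∉ Quality: no assignment then satisfies all the clues, so Hira ∈ Quality.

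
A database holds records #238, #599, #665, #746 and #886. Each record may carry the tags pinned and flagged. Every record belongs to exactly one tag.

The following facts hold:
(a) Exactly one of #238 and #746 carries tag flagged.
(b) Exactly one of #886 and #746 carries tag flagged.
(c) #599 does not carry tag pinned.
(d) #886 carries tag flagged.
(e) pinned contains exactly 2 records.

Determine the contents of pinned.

From (c): #599 ∉ pinned.
From (d): #886 ∈ flagged.
(b) (exactly one): #746 ∉ flagged.
Only one tag left: #599 ∈ flagged.
Only one tag left: #746 ∈ pinned.
(a) (exactly one): #238 ∈ flagged.
(e): only 2 candidates remain for pinned, so all are in.

pinned = {#665, #746}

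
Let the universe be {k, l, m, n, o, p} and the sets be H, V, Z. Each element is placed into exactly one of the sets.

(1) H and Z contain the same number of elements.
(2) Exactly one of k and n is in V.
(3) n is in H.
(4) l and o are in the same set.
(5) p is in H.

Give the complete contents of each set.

H = {n, p}; V = {k, m}; Z = {l, o}

From (3): n ∈ H.
From (5): p ∈ H.
(2) (exactly one): k ∈ V.
Suppose l ∈ H: no assignment then satisfies all the clues, so l ∉ H.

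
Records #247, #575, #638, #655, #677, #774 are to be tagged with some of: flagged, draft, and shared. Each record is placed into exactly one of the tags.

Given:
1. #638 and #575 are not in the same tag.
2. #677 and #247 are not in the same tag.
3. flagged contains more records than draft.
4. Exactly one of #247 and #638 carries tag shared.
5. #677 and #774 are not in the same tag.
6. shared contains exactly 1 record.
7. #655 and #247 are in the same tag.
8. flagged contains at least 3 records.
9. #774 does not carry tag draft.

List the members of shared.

shared = {#638}

From (9): #774 ∉ draft.
Suppose #247 ∈ shared: no assignment then satisfies all the clues, so #247 ∉ shared.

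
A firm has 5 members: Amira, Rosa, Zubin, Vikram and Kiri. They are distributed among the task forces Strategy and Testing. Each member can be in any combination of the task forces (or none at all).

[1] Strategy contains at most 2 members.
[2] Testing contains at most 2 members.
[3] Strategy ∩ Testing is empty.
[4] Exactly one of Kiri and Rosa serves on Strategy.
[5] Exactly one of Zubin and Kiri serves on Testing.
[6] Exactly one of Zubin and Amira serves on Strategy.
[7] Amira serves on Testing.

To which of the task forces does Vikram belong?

From (7): Amira ∈ Testing.
(3) (disjoint): Amira ∉ Strategy.
(6) (exactly one): Zubin ∈ Strategy.
(3) (disjoint): Zubin ∉ Testing.
(5) (exactly one): Kiri ∈ Testing.
(2): Testing already has 2, so the rest are out.
(3) (disjoint): Kiri ∉ Strategy.
(4) (exactly one): Rosa ∈ Strategy.
(1): Strategy already has 2, so the rest are out.

Vikram: none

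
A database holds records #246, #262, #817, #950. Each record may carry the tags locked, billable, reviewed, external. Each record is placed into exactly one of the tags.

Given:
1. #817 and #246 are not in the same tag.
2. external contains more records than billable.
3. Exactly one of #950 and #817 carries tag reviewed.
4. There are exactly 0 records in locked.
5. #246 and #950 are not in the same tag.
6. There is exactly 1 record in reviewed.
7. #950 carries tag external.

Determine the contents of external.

external = {#262, #950}

From (7): #950 ∈ external.
(3) (exactly one): #817 ∈ reviewed.
(4): locked already has 0, so the rest are out.
(5): #246 ∉ external.
(6): reviewed already has 1, so the rest are out.
Only one tag left: #246 ∈ billable.
Suppose #262 ∉ external: no assignment then satisfies all the clues, so #262 ∈ external.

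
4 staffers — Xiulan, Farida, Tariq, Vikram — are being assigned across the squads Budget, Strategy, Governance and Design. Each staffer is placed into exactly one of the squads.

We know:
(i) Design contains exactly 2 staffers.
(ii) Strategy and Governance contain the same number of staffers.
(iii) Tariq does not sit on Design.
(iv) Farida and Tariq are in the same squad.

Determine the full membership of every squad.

Budget = {Farida, Tariq}; Strategy = {}; Governance = {}; Design = {Vikram, Xiulan}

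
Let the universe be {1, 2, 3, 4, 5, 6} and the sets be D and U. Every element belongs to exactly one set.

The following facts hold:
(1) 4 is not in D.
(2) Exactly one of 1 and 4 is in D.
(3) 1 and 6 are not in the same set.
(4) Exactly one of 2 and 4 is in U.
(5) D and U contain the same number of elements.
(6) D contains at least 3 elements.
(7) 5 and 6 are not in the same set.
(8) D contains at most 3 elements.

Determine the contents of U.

U = {3, 4, 6}

From (1): 4 ∉ D.
(2) (exactly one): 1 ∈ D.
(3): 6 ∉ D.
Only one set left: 4 ∈ U.
Only one set left: 6 ∈ U.
(4) (exactly one): 2 ∉ U.
(7): 5 ∉ U.
Only one set left: 2 ∈ D.
Only one set left: 5 ∈ D.
(8): D already has 3, so the rest are out.
Only one set left: 3 ∈ U.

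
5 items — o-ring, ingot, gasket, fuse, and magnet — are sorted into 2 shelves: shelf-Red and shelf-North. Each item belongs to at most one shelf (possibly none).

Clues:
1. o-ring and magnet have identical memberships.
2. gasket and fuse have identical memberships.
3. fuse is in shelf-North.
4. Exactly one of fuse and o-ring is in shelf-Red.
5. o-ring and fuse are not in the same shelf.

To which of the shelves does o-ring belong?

From (3): fuse ∈ shelf-North.
(2): gasket matches fuse: gasket ∉ shelf-Red.
(2): gasket matches fuse: gasket ∈ shelf-North.
(4) (exactly one): o-ring ∈ shelf-Red.
(1): magnet matches o-ring: magnet ∈ shelf-Red.

o-ring: shelf-Red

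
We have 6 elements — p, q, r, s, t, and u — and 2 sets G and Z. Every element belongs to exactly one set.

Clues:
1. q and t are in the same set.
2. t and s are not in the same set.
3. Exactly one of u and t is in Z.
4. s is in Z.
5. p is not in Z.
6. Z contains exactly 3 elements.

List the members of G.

From (4): s ∈ Z.
From (5): p ∉ Z.
(2): t ∉ Z.
(3) (exactly one): u ∈ Z.
Only one set left: p ∈ G.
Only one set left: t ∈ G.
(1): q matches t: q ∈ G.
(6): only 3 candidates remain for Z, so all are in.

G = {p, q, t}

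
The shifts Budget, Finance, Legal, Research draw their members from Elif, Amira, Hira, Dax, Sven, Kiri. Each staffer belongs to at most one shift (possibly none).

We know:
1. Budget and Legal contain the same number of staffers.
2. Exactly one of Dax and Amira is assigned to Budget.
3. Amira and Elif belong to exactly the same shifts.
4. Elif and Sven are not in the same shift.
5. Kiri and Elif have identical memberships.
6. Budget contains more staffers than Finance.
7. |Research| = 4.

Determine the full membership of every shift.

Budget = {Dax}; Finance = {}; Legal = {Sven}; Research = {Amira, Elif, Hira, Kiri}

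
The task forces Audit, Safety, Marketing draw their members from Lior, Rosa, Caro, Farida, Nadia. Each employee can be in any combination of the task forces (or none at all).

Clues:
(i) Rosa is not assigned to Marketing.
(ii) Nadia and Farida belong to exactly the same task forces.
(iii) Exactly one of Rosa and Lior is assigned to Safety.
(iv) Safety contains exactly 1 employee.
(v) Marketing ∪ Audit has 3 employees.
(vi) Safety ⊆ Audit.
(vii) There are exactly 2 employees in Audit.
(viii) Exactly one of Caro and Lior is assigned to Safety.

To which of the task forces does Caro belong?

Caro: Marketing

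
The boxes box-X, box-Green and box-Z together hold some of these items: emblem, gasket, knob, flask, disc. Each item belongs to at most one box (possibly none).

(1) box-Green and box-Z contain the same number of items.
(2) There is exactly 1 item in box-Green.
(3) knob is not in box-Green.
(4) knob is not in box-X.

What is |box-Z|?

1

From (3): knob ∉ box-Green.
From (4): knob ∉ box-X.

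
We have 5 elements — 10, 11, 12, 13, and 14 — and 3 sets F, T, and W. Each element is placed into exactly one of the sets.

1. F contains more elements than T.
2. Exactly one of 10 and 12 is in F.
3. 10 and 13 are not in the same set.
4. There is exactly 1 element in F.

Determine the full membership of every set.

F = {10}; T = {}; W = {11, 12, 13, 14}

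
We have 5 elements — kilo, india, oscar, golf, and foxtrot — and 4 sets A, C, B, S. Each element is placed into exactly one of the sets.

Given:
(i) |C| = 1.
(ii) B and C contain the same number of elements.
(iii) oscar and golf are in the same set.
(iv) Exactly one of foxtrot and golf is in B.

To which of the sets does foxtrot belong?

foxtrot: B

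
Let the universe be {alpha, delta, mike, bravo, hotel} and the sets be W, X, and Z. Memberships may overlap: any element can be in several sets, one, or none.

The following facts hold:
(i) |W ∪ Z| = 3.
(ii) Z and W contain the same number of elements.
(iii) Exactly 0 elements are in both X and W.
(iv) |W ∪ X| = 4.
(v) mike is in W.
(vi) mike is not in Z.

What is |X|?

2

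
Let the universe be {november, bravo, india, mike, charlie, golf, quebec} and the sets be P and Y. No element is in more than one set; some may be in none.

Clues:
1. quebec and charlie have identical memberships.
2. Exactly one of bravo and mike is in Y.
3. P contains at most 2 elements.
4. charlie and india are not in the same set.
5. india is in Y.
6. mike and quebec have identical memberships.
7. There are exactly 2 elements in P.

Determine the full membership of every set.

P = {golf, november}; Y = {bravo, india}

From (5): india ∈ Y.
(4): charlie ∉ Y.
(1): quebec matches charlie: quebec ∉ Y.
(6): mike matches quebec: mike ∉ Y.
(2) (exactly one): bravo ∈ Y.
Suppose november ∉ P: no assignment then satisfies all the clues, so november ∈ P.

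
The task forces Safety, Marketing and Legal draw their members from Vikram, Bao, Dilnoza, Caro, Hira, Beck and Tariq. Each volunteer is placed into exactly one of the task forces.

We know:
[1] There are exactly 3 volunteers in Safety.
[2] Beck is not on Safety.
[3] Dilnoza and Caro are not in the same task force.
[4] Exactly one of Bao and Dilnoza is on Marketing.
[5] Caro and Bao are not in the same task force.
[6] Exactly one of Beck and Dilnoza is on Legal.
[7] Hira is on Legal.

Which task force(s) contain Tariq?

Tariq: Safety

From (2): Beck ∉ Safety.
From (7): Hira ∈ Legal.
Suppose Tariq ∉ Safety: no assignment then satisfies all the clues, so Tariq ∈ Safety.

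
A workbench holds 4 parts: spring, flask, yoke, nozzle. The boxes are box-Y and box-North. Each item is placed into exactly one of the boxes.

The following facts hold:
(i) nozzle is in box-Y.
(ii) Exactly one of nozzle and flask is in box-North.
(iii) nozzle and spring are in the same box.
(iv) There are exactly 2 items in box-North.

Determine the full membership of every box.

box-Y = {nozzle, spring}; box-North = {flask, yoke}

From (i): nozzle ∈ box-Y.
(ii) (exactly one): flask ∈ box-North.
(iii): spring matches nozzle: spring ∈ box-Y.
(iv): only 2 candidates remain for box-North, so all are in.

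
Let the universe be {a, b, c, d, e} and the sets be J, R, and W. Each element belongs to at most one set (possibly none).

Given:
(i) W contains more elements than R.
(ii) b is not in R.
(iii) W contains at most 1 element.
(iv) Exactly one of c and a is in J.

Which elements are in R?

R = {}

From (ii): b ∉ R.
Suppose a ∈ R: no assignment then satisfies all the clues, so a ∉ R.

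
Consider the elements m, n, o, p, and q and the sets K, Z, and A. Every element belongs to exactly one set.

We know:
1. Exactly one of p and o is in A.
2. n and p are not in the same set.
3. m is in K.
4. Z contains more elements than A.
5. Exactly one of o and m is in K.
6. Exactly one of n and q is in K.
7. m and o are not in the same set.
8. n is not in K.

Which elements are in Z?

Z = {n, o}

From (3): m ∈ K.
From (8): n ∉ K.
(5) (exactly one): o ∉ K.
(6) (exactly one): q ∈ K.
Suppose n ∉ Z: no assignment then satisfies all the clues, so n ∈ Z.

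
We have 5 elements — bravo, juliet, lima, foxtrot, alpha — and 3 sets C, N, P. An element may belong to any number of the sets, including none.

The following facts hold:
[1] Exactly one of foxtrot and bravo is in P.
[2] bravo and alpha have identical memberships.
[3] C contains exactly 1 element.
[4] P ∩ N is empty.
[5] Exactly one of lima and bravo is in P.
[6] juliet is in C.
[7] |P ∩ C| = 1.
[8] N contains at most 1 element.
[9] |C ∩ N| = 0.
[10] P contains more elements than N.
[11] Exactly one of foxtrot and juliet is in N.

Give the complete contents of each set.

C = {juliet}; N = {foxtrot}; P = {alpha, bravo, juliet}

From (6): juliet ∈ C.
(3): C already has 1, so the rest are out.
Suppose bravo ∈ N: no assignment then satisfies all the clues, so bravo ∉ N.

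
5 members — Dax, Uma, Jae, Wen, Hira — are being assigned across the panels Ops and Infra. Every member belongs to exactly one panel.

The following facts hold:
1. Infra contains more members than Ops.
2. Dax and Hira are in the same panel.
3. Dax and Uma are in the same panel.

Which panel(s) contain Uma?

Uma: Infra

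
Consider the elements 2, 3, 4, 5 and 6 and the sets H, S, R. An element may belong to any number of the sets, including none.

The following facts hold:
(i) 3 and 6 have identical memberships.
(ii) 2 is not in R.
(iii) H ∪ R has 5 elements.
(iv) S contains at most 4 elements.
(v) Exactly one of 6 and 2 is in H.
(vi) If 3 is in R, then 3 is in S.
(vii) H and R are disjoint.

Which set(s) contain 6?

6: R, S

From (ii): 2 ∉ R.
Suppose 6 ∈ H: no assignment then satisfies all the clues, so 6 ∉ H.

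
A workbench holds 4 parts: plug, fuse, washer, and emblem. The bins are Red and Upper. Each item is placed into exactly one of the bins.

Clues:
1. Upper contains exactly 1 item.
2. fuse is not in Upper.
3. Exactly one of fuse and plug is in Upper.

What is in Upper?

Upper = {plug}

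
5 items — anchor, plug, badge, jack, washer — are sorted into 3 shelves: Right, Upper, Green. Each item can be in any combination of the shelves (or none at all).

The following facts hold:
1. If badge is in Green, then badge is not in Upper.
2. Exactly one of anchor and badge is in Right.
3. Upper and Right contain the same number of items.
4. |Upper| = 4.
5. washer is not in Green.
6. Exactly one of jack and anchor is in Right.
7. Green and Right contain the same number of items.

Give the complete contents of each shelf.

Right = {badge, jack, plug, washer}; Upper = {anchor, jack, plug, washer}; Green = {anchor, badge, jack, plug}

From (5): washer ∉ Green.
Suppose anchor ∈ Right: no assignment then satisfies all the clues, so anchor ∉ Right.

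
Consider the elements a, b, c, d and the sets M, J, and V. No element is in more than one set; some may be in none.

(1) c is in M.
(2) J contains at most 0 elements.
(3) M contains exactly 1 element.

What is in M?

From (1): c ∈ M.
(2): J already has 0, so the rest are out.
(3): M already has 1, so the rest are out.

M = {c}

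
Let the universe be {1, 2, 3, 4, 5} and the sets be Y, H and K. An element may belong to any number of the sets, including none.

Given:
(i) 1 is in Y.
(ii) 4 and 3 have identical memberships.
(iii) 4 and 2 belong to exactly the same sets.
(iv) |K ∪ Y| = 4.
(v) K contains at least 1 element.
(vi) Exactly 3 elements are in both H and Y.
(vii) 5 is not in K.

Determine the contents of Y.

Y = {1, 2, 3, 4}

From (i): 1 ∈ Y.
From (vii): 5 ∉ K.
Suppose 2 ∉ Y: no assignment then satisfies all the clues, so 2 ∈ Y.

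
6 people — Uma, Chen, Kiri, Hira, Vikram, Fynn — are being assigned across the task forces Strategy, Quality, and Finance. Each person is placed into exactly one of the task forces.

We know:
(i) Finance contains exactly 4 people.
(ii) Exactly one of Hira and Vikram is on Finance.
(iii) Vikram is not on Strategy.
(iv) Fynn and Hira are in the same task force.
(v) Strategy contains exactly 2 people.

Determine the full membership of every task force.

Strategy = {Fynn, Hira}; Quality = {}; Finance = {Chen, Kiri, Uma, Vikram}

From (iii): Vikram ∉ Strategy.
Suppose Uma ∈ Strategy: no assignment then satisfies all the clues, so Uma ∉ Strategy.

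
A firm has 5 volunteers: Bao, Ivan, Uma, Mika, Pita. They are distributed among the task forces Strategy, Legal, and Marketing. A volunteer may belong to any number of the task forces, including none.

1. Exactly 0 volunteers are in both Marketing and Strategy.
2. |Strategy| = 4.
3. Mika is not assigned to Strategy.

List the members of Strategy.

From (3): Mika ∉ Strategy.
(2): only 4 candidates remain for Strategy, so all are in.

Strategy = {Bao, Ivan, Pita, Uma}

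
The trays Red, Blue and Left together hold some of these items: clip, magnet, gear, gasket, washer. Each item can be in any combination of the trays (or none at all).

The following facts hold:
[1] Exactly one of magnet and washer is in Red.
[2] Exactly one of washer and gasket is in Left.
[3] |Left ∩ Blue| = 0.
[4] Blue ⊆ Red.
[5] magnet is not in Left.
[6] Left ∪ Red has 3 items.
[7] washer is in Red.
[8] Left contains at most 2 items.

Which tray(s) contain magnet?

magnet: none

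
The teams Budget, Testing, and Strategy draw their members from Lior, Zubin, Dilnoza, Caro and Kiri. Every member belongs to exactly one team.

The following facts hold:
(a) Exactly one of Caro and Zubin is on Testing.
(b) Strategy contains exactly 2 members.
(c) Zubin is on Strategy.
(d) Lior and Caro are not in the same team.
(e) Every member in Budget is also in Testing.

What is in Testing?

Testing = {Caro, Dilnoza, Kiri}

From (c): Zubin ∈ Strategy.
(a) (exactly one): Caro ∈ Testing.
(d): Lior ∉ Testing.
(e) contrapositive: Lior ∉ Budget.
Only one team left: Lior ∈ Strategy.
(b): Strategy already has 2, so the rest are out.
Suppose Dilnoza ∉ Testing: no assignment then satisfies all the clues, so Dilnoza ∈ Testing.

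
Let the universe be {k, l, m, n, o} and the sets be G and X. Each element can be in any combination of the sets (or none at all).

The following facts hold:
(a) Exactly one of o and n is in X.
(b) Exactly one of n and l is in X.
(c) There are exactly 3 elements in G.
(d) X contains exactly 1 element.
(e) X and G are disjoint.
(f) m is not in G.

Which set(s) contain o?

o: G

From (f): m ∉ G.
Suppose o ∉ G: no assignment then satisfies all the clues, so o ∈ G.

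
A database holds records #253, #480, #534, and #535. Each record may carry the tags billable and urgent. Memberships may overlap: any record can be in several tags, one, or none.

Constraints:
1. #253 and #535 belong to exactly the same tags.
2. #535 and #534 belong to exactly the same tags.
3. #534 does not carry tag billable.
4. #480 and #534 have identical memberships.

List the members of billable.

From (3): #534 ∉ billable.
(2): #535 matches #534: #535 ∉ billable.
(4): #480 matches #534: #480 ∉ billable.
(1): #253 matches #535: #253 ∉ billable.

billable = {}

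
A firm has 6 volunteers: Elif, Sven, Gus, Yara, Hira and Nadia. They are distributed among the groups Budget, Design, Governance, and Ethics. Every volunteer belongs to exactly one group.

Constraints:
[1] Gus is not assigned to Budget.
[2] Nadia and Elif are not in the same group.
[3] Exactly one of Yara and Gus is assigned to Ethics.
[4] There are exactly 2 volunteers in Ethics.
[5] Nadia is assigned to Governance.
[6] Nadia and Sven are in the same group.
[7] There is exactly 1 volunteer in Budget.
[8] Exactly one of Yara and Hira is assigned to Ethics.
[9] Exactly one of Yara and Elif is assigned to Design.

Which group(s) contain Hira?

Hira: Ethics

From (1): Gus ∉ Budget.
From (5): Nadia ∈ Governance.
(2): Elif ∉ Governance.
(6): Sven matches Nadia: Sven ∉ Budget.
(6): Sven matches Nadia: Sven ∉ Design.
(6): Sven matches Nadia: Sven ∈ Governance.
Suppose Hira ∈ Budget: no assignment then satisfies all the clues, so Hira ∉ Budget.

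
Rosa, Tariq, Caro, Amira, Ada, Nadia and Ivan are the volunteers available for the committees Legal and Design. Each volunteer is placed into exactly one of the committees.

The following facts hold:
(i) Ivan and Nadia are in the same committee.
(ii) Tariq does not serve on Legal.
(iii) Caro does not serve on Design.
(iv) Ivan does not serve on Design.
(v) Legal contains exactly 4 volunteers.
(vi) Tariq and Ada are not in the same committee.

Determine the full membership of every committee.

From (ii): Tariq ∉ Legal.
From (iii): Caro ∉ Design.
From (iv): Ivan ∉ Design.
(i): Nadia matches Ivan: Nadia ∉ Design.
Only one committee left: Tariq ∈ Design.
Only one committee left: Caro ∈ Legal.
Only one committee left: Nadia ∈ Legal.
Only one committee left: Ivan ∈ Legal.
(vi): Ada ∉ Design.
Only one committee left: Ada ∈ Legal.
(v): Legal already has 4, so the rest are out.
Only one committee left: Amira ∈ Design.

Legal = {Ada, Caro, Ivan, Nadia}; Design = {Amira, Rosa, Tariq}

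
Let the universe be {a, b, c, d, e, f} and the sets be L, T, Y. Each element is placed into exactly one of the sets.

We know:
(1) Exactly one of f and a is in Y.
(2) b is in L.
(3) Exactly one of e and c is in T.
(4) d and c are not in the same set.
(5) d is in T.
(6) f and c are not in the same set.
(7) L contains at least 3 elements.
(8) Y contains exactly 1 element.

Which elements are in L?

L = {a, b, c}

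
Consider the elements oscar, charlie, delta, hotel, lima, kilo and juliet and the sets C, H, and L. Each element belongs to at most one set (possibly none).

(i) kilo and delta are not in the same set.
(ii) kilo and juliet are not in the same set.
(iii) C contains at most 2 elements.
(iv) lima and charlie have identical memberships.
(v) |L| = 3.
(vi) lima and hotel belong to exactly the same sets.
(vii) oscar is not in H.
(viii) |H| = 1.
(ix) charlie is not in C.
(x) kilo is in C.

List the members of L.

L = {charlie, hotel, lima}

From (vii): oscar ∉ H.
From (ix): charlie ∉ C.
From (x): kilo ∈ C.
(i): delta ∉ C.
(ii): juliet ∉ C.
(iv): lima matches charlie: lima ∉ C.
(vi): hotel matches lima: hotel ∉ C.
Suppose oscar ∈ L: no assignment then satisfies all the clues, so oscar ∉ L.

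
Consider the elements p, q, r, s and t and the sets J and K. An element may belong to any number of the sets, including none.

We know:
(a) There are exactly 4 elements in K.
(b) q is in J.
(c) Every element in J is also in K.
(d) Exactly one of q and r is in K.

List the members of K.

K = {p, q, s, t}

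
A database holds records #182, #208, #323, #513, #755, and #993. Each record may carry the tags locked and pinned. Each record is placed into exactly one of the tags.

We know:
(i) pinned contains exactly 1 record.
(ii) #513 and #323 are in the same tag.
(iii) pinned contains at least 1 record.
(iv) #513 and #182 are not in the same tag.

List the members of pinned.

pinned = {#182}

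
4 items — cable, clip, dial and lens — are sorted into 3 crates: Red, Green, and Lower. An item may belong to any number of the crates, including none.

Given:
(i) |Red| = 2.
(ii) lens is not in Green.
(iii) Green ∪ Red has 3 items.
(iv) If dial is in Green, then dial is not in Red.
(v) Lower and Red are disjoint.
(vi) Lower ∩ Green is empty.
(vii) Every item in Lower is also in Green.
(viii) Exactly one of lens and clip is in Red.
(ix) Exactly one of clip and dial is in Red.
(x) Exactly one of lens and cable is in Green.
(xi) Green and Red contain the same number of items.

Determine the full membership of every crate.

Red = {cable, clip}; Green = {cable, dial}; Lower = {}

From (ii): lens ∉ Green.
(vii) contrapositive: lens ∉ Lower.
(x) (exactly one): cable ∈ Green.
(vi) (disjoint): cable ∉ Lower.
Suppose cable ∉ Red: no assignment then satisfies all the clues, so cable ∈ Red.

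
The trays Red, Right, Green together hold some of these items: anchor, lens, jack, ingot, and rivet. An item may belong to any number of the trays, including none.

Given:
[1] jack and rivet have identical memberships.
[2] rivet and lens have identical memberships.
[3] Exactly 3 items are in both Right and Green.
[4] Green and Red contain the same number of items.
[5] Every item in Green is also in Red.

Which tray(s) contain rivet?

rivet: Green, Red, Right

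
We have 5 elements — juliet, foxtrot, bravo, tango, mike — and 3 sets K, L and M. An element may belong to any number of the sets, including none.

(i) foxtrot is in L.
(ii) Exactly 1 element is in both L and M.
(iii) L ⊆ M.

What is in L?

L = {foxtrot}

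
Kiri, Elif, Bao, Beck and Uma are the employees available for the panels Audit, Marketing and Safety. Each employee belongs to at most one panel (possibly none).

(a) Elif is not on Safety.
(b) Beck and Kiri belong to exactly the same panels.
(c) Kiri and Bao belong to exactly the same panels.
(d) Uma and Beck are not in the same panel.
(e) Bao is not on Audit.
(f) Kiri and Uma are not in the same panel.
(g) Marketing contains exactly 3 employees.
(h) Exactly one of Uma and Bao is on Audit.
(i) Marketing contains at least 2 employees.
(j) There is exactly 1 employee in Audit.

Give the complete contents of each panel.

Audit = {Uma}; Marketing = {Bao, Beck, Kiri}; Safety = {}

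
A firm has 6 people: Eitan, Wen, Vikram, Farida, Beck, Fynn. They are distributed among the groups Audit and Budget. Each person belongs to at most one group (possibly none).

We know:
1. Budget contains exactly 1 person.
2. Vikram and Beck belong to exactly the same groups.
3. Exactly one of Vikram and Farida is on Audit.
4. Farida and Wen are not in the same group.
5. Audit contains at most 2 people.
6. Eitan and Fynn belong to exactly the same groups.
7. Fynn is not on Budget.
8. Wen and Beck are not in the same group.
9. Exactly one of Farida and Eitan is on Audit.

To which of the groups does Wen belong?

Wen: Budget

From (7): Fynn ∉ Budget.
(6): Eitan matches Fynn: Eitan ∉ Budget.
Suppose Wen ∈ Audit: no assignment then satisfies all the clues, so Wen ∉ Audit.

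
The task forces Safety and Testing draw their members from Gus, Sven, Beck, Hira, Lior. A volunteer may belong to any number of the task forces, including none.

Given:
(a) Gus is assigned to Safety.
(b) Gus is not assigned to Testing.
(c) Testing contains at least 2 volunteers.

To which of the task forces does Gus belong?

Gus: Safety

From (a): Gus ∈ Safety.
From (b): Gus ∉ Testing.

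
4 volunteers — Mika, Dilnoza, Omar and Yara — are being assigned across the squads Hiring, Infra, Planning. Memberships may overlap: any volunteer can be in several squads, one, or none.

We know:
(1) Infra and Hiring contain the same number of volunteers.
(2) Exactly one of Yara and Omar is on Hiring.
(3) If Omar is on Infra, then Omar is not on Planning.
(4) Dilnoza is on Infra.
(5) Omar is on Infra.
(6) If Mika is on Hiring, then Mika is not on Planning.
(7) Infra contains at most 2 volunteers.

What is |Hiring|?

2

From (4): Dilnoza ∈ Infra.
From (5): Omar ∈ Infra.
(3): Omar ∉ Planning.
(7): Infra already has 2, so the rest are out.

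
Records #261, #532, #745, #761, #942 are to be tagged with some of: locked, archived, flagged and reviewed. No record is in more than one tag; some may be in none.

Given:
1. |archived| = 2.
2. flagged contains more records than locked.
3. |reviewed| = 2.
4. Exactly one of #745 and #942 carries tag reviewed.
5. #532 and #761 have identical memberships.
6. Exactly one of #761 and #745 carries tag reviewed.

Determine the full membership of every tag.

locked = {}; archived = {#532, #761}; flagged = {#942}; reviewed = {#261, #745}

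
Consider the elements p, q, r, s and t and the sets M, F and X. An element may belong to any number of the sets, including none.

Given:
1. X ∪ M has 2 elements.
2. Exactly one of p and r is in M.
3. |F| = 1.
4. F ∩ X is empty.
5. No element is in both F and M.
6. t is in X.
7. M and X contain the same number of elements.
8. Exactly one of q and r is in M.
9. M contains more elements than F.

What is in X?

X = {r, t}

From (6): t ∈ X.
(4) (disjoint): t ∉ F.
Suppose p ∈ X: no assignment then satisfies all the clues, so p ∉ X.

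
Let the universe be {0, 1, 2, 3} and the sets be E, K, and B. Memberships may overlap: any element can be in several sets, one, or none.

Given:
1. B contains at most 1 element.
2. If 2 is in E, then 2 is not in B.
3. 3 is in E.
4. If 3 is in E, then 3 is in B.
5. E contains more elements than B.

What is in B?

B = {3}

From (3): 3 ∈ E.
(4): 3 ∈ B.
(1): B already has 1, so the rest are out.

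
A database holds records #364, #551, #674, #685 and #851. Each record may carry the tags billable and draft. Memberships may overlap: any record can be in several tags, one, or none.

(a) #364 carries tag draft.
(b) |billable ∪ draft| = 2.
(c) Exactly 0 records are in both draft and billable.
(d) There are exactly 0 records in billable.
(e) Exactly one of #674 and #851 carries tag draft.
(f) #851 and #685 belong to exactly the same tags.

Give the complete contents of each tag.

billable = {}; draft = {#364, #674}

From (a): #364 ∈ draft.
(d): billable already has 0, so the rest are out.
Suppose #551 ∈ draft: no assignment then satisfies all the clues, so #551 ∉ draft.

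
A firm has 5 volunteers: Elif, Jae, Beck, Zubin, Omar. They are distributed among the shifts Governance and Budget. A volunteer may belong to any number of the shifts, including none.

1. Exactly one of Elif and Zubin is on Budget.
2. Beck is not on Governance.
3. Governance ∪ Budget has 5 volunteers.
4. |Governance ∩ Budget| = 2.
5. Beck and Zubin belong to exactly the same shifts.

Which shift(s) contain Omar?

Omar: Budget, Governance

From (2): Beck ∉ Governance.
(5): Zubin matches Beck: Zubin ∉ Governance.
Suppose Omar ∉ Governance: no assignment then satisfies all the clues, so Omar ∈ Governance.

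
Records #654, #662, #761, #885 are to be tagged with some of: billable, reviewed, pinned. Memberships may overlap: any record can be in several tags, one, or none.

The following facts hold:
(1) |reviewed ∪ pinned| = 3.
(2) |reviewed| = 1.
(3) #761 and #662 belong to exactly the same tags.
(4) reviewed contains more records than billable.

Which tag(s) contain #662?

#662: pinned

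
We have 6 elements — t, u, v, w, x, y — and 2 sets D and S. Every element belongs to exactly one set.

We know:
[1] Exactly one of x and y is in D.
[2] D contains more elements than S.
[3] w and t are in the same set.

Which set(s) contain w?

w: D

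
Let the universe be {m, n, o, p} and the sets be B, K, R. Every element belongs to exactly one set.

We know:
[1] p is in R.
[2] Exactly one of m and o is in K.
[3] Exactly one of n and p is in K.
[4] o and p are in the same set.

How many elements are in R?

From (1): p ∈ R.
(3) (exactly one): n ∈ K.
(4): o matches p: o ∉ B.
(4): o matches p: o ∉ K.
(4): o matches p: o ∈ R.
(2) (exactly one): m ∈ K.

2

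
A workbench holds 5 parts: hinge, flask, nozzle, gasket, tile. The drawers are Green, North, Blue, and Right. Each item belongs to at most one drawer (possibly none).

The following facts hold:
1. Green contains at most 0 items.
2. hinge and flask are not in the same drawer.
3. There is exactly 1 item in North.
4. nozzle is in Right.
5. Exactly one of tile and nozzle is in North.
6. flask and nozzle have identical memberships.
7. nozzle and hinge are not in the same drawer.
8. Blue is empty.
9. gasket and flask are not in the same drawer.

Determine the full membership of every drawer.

Green = {}; North = {tile}; Blue = {}; Right = {flask, nozzle}

From (4): nozzle ∈ Right.
(1): Green already has 0, so the rest are out.
(5) (exactly one): tile ∈ North.
(6): flask matches nozzle: flask ∉ North.
(6): flask matches nozzle: flask ∉ Blue.
(6): flask matches nozzle: flask ∈ Right.
(7): hinge ∉ Right.
(8): Blue already has 0, so the rest are out.
(9): gasket ∉ Right.
(3): North already has 1, so the rest are out.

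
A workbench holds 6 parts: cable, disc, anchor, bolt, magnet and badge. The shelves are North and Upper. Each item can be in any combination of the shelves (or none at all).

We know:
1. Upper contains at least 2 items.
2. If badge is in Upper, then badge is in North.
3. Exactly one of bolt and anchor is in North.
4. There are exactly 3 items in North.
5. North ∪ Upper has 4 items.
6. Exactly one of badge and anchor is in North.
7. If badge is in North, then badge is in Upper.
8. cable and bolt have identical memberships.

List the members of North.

North = {badge, bolt, cable}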